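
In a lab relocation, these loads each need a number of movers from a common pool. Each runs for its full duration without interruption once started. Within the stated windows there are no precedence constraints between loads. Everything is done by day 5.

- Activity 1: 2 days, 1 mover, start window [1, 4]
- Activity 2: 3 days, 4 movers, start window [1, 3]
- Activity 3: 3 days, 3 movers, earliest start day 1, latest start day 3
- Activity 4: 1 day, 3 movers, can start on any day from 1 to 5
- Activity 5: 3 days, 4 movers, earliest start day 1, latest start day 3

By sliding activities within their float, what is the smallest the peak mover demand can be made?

11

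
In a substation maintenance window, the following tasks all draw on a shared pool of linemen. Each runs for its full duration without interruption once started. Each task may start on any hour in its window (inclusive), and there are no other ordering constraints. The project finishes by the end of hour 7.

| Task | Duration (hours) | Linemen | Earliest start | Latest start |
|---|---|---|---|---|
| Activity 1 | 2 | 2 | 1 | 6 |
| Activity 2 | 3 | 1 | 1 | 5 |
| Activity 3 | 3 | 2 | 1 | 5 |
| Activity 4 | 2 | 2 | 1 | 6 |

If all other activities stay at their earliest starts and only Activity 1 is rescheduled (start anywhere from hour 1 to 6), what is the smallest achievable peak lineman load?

Activity 1@1: h1:7  h2:7  h3:3  h4:0  h5:0  h6:0  h7:0 → peak 7
Activity 1@2: h1:5  h2:7  h3:5  h4:0  h5:0  h6:0  h7:0 → peak 7
Activity 1@3: h1:5  h2:5  h3:5  h4:2  h5:0  h6:0  h7:0 → peak 5
Activity 1@4: h1:5  h2:5  h3:3  h4:2  h5:2  h6:0  h7:0 → peak 5
Activity 1@5: h1:5  h2:5  h3:3  h4:0  h5:2  h6:2  h7:0 → peak 5
Activity 1@6: h1:5  h2:5  h3:3  h4:0  h5:0  h6:2  h7:2 → peak 5
Best is Activity 1@3, peak 5.

5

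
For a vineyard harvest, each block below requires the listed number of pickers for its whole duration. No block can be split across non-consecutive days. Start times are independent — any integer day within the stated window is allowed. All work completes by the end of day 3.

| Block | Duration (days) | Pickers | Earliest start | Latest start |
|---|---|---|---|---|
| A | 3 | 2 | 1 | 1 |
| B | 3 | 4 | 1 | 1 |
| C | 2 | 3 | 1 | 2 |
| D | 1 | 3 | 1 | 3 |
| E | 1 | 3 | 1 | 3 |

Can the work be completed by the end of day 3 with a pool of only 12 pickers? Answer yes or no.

yes

Schedule A@1, B@1, C@1, D@1, E@2: d1:12  d2:12  d3:6 — peak 12 ≤ 12.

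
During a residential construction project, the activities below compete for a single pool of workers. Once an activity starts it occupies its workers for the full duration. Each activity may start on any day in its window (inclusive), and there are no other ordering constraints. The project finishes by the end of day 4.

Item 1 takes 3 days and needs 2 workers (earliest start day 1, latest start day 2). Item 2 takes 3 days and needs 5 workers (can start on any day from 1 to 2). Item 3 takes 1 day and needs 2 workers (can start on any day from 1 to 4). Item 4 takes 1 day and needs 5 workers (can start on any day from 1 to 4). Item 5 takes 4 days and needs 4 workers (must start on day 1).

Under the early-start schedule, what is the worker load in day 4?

4

At early start, day 4 has: Item 5.
Demand: 4 = 4.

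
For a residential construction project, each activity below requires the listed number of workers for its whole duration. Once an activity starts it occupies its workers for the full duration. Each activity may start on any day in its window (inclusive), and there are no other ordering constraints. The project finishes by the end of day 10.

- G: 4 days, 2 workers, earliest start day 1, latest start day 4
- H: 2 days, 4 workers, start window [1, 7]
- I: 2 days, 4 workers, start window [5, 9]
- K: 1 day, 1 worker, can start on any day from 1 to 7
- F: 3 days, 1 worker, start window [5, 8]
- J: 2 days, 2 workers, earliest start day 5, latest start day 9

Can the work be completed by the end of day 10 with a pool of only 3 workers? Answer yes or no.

Total worker-days = 32; over 10 days the average is 32/10 > 3, so some day must exceed 3.

no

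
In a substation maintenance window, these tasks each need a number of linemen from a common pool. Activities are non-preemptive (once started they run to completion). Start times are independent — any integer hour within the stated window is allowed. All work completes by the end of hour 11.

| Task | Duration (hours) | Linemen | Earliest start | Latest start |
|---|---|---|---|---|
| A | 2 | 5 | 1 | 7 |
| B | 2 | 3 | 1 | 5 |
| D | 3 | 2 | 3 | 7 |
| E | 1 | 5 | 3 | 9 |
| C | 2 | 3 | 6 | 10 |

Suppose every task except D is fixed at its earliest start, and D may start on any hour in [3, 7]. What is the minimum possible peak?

D@3: h1:8  h2:8  h3:7  h4:2  h5:2  h6:3  h7:3  h8:0  h9:0  h10:0  h11:0 → peak 8
D@4: h1:8  h2:8  h3:5  h4:2  h5:2  h6:5  h7:3  h8:0  h9:0  h10:0  h11:0 → peak 8
D@5: h1:8  h2:8  h3:5  h4:0  h5:2  h6:5  h7:5  h8:0  h9:0  h10:0  h11:0 → peak 8
D@6: h1:8  h2:8  h3:5  h4:0  h5:0  h6:5  h7:5  h8:2  h9:0  h10:0  h11:0 → peak 8
D@7: h1:8  h2:8  h3:5  h4:0  h5:0  h6:3  h7:5  h8:2  h9:2  h10:0  h11:0 → peak 8
Best is D@3, peak 8.

8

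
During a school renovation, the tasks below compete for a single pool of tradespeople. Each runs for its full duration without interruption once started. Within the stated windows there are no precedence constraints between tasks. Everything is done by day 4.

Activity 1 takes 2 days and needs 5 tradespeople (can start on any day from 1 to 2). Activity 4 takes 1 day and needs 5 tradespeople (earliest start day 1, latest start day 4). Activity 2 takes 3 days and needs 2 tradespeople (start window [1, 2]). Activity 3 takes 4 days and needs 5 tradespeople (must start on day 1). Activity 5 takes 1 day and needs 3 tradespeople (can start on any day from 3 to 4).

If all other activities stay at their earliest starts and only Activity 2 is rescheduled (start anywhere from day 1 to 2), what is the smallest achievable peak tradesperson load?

15

Activity 2@1: d1:17  d2:12  d3:10  d4:5 → peak 17
Activity 2@2: d1:15  d2:12  d3:10  d4:7 → peak 15
Best is Activity 2@2, peak 15.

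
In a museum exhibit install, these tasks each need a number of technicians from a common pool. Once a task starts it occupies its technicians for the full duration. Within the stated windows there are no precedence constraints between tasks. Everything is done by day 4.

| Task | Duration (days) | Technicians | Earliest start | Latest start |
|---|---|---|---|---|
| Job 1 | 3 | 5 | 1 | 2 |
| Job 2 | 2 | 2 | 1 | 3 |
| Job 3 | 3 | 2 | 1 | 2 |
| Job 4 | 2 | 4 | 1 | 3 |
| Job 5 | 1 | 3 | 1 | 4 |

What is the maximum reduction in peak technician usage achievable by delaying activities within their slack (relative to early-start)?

5

Early-start peak: d1:16  d2:13  d3:7  d4:0 ⇒ 16.
Leveled (Job 1@1, Job 2@1, Job 3@1, Job 4@3, Job 5@4): d1:9  d2:9  d3:11  d4:7 ⇒ 11.
Reduction 16 − 11 = 5.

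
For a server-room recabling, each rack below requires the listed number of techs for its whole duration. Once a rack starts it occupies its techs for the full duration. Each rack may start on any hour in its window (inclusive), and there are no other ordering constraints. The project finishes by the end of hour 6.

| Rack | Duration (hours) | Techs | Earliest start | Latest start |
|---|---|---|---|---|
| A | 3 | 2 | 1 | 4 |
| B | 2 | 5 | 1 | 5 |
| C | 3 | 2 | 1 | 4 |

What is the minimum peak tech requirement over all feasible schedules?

Early-start (A@1, B@1, C@1) gives peak 9: h1:9  h2:9  h3:4  h4:0  h5:0  h6:0.
Shift B→4.
Schedule A@1, B@4, C@1: h1:4  h2:4  h3:4  h4:5  h5:5  h6:0 — peak 5.

5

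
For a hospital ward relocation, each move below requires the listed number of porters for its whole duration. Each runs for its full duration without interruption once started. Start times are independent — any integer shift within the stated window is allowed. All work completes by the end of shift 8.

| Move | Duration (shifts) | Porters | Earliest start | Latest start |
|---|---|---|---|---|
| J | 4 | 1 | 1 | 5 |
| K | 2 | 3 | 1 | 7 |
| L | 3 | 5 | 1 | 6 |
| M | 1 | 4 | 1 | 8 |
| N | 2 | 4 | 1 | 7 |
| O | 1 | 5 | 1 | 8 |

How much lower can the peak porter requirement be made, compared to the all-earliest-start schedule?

15

Early-start peak: s1:22  s2:13  s3:6  s4:1  s5:0  s6:0  s7:0  s8:0 ⇒ 22.
Leveled (J@1, K@4, L@1, M@5, N@6, O@8): s1:6  s2:6  s3:6  s4:4  s5:7  s6:4  s7:4  s8:5 ⇒ 7.
Reduction 22 − 7 = 15.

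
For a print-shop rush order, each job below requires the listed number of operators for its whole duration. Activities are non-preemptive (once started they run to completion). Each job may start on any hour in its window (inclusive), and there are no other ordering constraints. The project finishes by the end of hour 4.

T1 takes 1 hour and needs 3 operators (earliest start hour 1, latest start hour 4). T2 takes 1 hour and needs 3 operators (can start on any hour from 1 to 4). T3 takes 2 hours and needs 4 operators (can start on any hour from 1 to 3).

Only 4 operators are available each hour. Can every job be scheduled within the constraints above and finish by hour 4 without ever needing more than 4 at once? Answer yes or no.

yes

Schedule T1@1, T2@2, T3@3: h1:3  h2:3  h3:4  h4:4 — peak 4 ≤ 4.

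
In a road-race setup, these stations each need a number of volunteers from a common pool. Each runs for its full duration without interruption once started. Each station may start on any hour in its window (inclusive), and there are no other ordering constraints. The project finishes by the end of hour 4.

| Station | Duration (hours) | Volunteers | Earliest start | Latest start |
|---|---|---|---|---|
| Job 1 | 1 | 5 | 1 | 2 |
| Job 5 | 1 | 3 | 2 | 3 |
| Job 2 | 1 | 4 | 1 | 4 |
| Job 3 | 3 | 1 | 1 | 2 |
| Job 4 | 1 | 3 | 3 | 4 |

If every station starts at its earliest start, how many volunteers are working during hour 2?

At early start, hour 2 has: Job 5, Job 3.
Demand: 3 + 1 = 4.

4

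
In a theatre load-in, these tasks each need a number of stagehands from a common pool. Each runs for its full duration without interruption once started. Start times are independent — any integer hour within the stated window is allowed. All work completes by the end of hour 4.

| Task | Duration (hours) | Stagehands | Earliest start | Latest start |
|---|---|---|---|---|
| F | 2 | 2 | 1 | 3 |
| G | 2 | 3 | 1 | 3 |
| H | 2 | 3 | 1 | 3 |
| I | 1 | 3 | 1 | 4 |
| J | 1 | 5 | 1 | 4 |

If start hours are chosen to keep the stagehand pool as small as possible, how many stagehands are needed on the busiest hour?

7

Early-start (F@1, G@1, H@1, I@1, J@1) gives peak 16: h1:16  h2:8  h3:0  h4:0.
Shift G→2, H→3, I→4.
Schedule F@1, G@2, H@3, I@4, J@1: h1:7  h2:5  h3:6  h4:6 — peak 7.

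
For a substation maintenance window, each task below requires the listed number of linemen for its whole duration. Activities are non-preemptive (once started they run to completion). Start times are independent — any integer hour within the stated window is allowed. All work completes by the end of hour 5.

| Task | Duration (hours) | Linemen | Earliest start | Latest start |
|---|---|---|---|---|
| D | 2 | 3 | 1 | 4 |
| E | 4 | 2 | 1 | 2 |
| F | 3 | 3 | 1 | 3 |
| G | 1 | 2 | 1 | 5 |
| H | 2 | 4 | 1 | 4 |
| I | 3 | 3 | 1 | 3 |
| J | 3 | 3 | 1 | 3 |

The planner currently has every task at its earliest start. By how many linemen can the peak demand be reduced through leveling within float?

Early-start peak: h1:20  h2:18  h3:11  h4:2  h5:0 ⇒ 20.
Leveled (D@1, E@1, F@1, G@4, H@4, I@1, J@3): h1:11  h2:11  h3:11  h4:11  h5:7 ⇒ 11.
Reduction 20 − 11 = 9.

9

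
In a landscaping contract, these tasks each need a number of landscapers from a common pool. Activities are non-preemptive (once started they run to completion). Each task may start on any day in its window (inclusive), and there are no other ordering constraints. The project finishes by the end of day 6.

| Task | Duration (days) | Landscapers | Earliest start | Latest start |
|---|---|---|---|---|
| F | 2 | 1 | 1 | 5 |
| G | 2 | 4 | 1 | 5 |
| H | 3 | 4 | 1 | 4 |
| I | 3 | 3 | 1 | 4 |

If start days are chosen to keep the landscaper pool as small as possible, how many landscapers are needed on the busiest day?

7

Early-start (F@1, G@1, H@1, I@1) gives peak 12: d1:12  d2:12  d3:7  d4:0  d5:0  d6:0.
Shift H→3, I→3.
Schedule F@1, G@1, H@3, I@3: d1:5  d2:5  d3:7  d4:7  d5:7  d6:0 — peak 7.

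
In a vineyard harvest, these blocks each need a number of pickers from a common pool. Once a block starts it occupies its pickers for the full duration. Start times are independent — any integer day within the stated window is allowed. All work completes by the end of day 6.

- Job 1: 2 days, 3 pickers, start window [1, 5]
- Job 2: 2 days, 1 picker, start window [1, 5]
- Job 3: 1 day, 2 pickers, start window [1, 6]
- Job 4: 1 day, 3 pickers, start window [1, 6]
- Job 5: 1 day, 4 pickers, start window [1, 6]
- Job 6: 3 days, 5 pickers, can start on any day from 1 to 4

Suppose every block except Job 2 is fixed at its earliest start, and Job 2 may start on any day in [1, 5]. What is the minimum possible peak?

Job 2@1: d1:18  d2:9  d3:5  d4:0  d5:0  d6:0 → peak 18
Job 2@2: d1:17  d2:9  d3:6  d4:0  d5:0  d6:0 → peak 17
Job 2@3: d1:17  d2:8  d3:6  d4:1  d5:0  d6:0 → peak 17
Job 2@4: d1:17  d2:8  d3:5  d4:1  d5:1  d6:0 → peak 17
Job 2@5: d1:17  d2:8  d3:5  d4:0  d5:1  d6:1 → peak 17
Best is Job 2@2, peak 17.

17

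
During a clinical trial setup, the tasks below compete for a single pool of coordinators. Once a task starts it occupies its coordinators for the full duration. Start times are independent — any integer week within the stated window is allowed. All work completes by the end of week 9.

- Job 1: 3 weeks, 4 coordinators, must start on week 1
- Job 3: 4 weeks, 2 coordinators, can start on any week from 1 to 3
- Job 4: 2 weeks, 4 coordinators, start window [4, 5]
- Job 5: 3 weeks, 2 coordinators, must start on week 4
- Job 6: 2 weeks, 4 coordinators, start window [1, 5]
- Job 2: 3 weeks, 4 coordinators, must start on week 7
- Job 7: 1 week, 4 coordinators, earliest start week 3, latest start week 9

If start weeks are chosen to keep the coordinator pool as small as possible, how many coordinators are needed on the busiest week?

8

Early-start (Job 1@1, Job 3@1, Job 4@4, Job 5@4, Job 6@1, Job 2@7, Job 7@3) gives peak 10: w1:10  w2:10  w3:10  w4:8  w5:6  w6:2  w7:4  w8:4  w9:4.
Shift Job 3→3, Job 7→6.
Schedule Job 1@1, Job 3@3, Job 4@4, Job 5@4, Job 6@1, Job 2@7, Job 7@6: w1:8  w2:8  w3:6  w4:8  w5:8  w6:8  w7:4  w8:4  w9:4 — peak 8.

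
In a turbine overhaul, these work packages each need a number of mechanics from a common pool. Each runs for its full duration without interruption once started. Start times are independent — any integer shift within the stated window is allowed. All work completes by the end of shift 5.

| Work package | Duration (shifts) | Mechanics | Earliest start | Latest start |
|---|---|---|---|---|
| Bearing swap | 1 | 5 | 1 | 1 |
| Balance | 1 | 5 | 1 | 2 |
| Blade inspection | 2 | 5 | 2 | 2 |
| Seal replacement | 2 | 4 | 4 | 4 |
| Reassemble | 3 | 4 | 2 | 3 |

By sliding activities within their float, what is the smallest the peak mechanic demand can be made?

10

Schedule Bearing swap@1, Balance@1, Blade inspection@2, Seal replacement@4, Reassemble@2: s1:10  s2:9  s3:9  s4:8  s5:4 — peak 10.
No arrangement of the 4 feasible schedules does better.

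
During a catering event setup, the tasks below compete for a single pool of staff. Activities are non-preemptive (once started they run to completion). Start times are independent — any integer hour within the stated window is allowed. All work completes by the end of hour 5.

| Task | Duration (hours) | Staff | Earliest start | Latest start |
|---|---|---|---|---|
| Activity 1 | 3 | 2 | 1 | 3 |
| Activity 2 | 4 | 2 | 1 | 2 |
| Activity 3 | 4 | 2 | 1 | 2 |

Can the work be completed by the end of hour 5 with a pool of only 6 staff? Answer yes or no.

Schedule Activity 1@1, Activity 2@1, Activity 3@1: h1:6  h2:6  h3:6  h4:4  h5:0 — peak 6 ≤ 6.

yes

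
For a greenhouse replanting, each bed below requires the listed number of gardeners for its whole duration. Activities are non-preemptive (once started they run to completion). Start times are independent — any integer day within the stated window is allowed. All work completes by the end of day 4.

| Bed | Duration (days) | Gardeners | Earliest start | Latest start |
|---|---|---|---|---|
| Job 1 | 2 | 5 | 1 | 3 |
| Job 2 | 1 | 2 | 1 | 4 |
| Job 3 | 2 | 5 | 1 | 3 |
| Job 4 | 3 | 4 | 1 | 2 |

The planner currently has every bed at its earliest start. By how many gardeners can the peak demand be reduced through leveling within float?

7

Early-start peak: d1:16  d2:14  d3:4  d4:0 ⇒ 16.
Leveled (Job 1@1, Job 2@1, Job 3@3, Job 4@2): d1:7  d2:9  d3:9  d4:9 ⇒ 9.
Reduction 16 − 9 = 7.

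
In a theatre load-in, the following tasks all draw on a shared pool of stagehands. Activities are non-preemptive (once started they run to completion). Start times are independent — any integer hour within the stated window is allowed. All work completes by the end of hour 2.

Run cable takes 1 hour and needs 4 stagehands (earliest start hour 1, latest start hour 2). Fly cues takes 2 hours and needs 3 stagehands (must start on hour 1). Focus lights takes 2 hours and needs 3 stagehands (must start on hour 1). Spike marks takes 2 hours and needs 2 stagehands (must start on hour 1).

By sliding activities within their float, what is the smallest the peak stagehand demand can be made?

Schedule Run cable@1, Fly cues@1, Focus lights@1, Spike marks@1: h1:12  h2:8 — peak 12.
No arrangement of the 2 feasible schedules does better.

12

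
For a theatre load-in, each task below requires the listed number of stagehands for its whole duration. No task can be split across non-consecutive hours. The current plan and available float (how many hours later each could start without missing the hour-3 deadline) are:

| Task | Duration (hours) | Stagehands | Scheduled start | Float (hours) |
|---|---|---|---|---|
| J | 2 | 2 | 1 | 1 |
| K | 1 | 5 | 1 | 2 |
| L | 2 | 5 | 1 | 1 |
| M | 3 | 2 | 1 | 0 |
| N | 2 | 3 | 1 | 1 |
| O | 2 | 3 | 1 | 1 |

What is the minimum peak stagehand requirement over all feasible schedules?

Early-start (J@1, K@1, L@1, M@1, N@1, O@1) gives peak 20: h1:20  h2:15  h3:2.
Shift N→2, O→2.
Schedule J@1, K@1, L@1, M@1, N@2, O@2: h1:14  h2:15  h3:8 — peak 15.

15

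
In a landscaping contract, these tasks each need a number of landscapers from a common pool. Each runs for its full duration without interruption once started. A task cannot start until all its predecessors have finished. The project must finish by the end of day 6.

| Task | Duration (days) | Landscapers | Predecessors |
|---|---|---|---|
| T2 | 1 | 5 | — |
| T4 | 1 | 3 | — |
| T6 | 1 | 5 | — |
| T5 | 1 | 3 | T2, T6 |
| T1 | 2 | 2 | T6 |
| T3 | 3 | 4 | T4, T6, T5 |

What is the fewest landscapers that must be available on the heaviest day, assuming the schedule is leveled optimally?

Early-start (T2@1, T4@1, T6@1, T5@2, T1@2, T3@3) gives peak 13: d1:13  d2:5  d3:6  d4:4  d5:4  d6:0.
Shift T4→3, T6→2, T5→3, T1→4, T3→4.
Schedule T2@1, T4@3, T6@2, T5@3, T1@4, T3@4: d1:5  d2:5  d3:6  d4:6  d5:6  d6:4 — peak 6.
Total landscaper-days = 32 over 6 days ⇒ peak ≥ ⌈32/6⌉ = 6, so 6 is optimal.

6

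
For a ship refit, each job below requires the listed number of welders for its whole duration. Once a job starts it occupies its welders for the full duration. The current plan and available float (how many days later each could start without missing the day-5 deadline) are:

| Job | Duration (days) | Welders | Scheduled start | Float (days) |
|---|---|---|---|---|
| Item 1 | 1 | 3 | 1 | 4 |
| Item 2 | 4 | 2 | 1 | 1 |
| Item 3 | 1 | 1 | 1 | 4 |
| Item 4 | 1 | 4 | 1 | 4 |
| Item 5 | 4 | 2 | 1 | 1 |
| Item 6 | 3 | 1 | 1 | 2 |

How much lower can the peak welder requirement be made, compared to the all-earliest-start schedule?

Early-start peak: d1:13  d2:5  d3:5  d4:4  d5:0 ⇒ 13.
Leveled (Item 1@1, Item 2@1, Item 3@1, Item 4@5, Item 5@2, Item 6@2): d1:6  d2:5  d3:5  d4:5  d5:6 ⇒ 6.
Reduction 13 − 6 = 7.

7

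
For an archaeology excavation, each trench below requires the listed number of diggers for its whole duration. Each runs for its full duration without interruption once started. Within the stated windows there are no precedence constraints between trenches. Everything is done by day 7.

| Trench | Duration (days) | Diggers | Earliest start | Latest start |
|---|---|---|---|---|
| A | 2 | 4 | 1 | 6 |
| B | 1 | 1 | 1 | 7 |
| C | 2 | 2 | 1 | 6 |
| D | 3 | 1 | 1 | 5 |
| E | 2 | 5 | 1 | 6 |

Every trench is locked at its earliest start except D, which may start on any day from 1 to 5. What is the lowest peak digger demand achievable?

D@1: d1:13  d2:12  d3:1  d4:0  d5:0  d6:0  d7:0 → peak 13
D@2: d1:12  d2:12  d3:1  d4:1  d5:0  d6:0  d7:0 → peak 12
D@3: d1:12  d2:11  d3:1  d4:1  d5:1  d6:0  d7:0 → peak 12
D@4: d1:12  d2:11  d3:0  d4:1  d5:1  d6:1  d7:0 → peak 12
D@5: d1:12  d2:11  d3:0  d4:0  d5:1  d6:1  d7:1 → peak 12
Best is D@2, peak 12.

12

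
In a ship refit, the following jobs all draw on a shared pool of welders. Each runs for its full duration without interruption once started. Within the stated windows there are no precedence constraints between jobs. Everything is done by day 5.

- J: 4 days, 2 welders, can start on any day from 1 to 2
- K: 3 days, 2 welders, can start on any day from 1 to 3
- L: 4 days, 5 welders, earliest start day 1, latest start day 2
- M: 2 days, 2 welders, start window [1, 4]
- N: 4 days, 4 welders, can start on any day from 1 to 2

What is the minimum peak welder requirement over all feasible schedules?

Early-start (J@1, K@1, L@1, M@1, N@1) gives peak 15: d1:15  d2:15  d3:13  d4:11  d5:0.
Shift M→4.
Schedule J@1, K@1, L@1, M@4, N@1: d1:13  d2:13  d3:13  d4:13  d5:2 — peak 13.

13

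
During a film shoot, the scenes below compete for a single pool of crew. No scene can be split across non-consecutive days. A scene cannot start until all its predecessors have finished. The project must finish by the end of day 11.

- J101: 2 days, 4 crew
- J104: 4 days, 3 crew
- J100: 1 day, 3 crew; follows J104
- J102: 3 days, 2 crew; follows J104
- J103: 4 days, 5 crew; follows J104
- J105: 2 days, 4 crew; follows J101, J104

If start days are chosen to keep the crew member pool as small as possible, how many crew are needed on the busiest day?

7

Early-start (J101@1, J104@1, J100@5, J102@5, J103@5, J105@5) gives peak 14: d1:7  d2:7  d3:3  d4:3  d5:14  d6:11  d7:7  d8:5  d9:0  d10:0  d11:0.
Shift J103→6, J105→10.
Schedule J101@1, J104@1, J100@5, J102@5, J103@6, J105@10: d1:7  d2:7  d3:3  d4:3  d5:5  d6:7  d7:7  d8:5  d9:5  d10:4  d11:4 — peak 7.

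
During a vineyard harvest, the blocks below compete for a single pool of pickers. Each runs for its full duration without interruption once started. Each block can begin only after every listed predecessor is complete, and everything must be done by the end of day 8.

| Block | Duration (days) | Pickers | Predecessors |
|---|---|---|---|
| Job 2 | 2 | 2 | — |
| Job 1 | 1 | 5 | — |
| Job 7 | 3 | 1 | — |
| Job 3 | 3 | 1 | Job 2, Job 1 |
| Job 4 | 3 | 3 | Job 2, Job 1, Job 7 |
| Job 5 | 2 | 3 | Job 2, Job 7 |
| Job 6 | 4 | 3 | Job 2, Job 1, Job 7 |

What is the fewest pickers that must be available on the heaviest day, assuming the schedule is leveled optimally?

7

Early-start (Job 2@1, Job 1@1, Job 7@1, Job 3@3, Job 4@4, Job 5@4, Job 6@4) gives peak 10: d1:8  d2:3  d3:2  d4:10  d5:10  d6:6  d7:3  d8:0.
Shift Job 1→3, Job 3→4, Job 5→7.
Schedule Job 2@1, Job 1@3, Job 7@1, Job 3@4, Job 4@4, Job 5@7, Job 6@4: d1:3  d2:3  d3:6  d4:7  d5:7  d6:7  d7:6  d8:3 — peak 7.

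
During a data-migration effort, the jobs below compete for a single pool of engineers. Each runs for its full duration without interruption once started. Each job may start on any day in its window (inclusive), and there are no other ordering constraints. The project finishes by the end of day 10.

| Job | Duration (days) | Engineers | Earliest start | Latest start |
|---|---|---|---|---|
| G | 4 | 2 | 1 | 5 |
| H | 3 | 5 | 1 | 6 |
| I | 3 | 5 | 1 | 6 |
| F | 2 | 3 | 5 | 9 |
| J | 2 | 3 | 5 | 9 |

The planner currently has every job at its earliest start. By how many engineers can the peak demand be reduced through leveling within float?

5

Early-start peak: d1:12  d2:12  d3:12  d4:2  d5:6  d6:6  d7:0  d8:0  d9:0  d10:0 ⇒ 12.
Leveled (G@1, H@1, I@4, F@7, J@7): d1:7  d2:7  d3:7  d4:7  d5:5  d6:5  d7:6  d8:6  d9:0  d10:0 ⇒ 7.
Reduction 12 − 7 = 5.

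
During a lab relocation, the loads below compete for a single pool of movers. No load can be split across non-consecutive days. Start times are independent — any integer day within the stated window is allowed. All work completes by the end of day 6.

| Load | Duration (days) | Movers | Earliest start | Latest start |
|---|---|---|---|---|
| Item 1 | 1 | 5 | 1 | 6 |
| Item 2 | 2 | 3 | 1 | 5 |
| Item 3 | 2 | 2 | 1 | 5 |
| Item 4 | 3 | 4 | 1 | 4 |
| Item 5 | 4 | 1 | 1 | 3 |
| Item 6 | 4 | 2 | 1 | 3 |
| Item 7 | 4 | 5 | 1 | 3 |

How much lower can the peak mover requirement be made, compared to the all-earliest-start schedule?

10

Early-start peak: d1:22  d2:17  d3:12  d4:8  d5:0  d6:0 ⇒ 22.
Leveled (Item 1@1, Item 2@1, Item 3@1, Item 4@2, Item 5@1, Item 6@2, Item 7@3): d1:11  d2:12  d3:12  d4:12  d5:7  d6:5 ⇒ 12.
Reduction 22 − 12 = 10.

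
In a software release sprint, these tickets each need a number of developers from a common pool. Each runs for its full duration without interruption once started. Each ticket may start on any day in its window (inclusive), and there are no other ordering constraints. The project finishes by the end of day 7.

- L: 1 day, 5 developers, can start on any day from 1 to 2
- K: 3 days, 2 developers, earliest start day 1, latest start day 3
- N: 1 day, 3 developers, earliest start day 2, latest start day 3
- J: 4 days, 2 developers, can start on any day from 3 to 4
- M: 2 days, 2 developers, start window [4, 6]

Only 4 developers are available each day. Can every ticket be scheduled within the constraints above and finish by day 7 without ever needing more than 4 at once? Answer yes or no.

no

The minimum achievable peak is 5; 4 < 5, so no feasible schedule stays within the cap.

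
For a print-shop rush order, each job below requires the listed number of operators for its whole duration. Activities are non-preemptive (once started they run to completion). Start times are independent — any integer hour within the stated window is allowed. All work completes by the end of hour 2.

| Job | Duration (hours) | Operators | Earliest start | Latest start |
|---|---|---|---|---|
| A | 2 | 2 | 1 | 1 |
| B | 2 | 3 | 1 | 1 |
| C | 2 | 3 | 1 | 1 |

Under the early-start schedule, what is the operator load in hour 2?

8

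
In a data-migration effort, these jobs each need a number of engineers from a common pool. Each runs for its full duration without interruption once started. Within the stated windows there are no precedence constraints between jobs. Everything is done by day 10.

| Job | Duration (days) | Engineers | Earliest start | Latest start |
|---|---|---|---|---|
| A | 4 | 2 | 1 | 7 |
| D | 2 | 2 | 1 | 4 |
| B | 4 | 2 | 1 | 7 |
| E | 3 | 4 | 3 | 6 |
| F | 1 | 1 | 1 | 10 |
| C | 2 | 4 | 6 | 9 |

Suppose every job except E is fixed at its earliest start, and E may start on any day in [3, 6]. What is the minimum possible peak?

8

E@3: d1:7  d2:6  d3:8  d4:8  d5:4  d6:4  d7:4  d8:0  d9:0  d10:0 → peak 8
E@4: d1:7  d2:6  d3:4  d4:8  d5:4  d6:8  d7:4  d8:0  d9:0  d10:0 → peak 8
E@5: d1:7  d2:6  d3:4  d4:4  d5:4  d6:8  d7:8  d8:0  d9:0  d10:0 → peak 8
E@6: d1:7  d2:6  d3:4  d4:4  d5:0  d6:8  d7:8  d8:4  d9:0  d10:0 → peak 8
Best is E@3, peak 8.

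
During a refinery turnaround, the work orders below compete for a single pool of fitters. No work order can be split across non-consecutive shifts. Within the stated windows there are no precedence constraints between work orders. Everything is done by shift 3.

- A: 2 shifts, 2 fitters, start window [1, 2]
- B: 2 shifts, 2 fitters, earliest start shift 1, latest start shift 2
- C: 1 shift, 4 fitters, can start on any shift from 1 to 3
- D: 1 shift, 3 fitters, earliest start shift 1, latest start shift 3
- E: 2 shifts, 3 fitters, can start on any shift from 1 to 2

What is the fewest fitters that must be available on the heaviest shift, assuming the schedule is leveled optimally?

7

Early-start (A@1, B@1, C@1, D@1, E@1) gives peak 14: s1:14  s2:7  s3:0.
Shift C→3, E→2.
Schedule A@1, B@1, C@3, D@1, E@2: s1:7  s2:7  s3:7 — peak 7.
Total fitter-shifts = 21 over 3 shifts ⇒ peak ≥ ⌈21/3⌉ = 7, so 7 is optimal.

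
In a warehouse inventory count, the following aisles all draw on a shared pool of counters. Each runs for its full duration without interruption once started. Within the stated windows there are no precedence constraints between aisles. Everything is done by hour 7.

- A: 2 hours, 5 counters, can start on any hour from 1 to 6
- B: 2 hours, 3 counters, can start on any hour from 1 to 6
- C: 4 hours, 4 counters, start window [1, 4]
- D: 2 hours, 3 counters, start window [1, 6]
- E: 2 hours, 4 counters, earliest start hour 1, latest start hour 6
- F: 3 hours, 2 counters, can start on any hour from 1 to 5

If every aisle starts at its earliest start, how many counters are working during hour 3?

6

At early start, hour 3 has: C, F.
Demand: 4 + 2 = 6.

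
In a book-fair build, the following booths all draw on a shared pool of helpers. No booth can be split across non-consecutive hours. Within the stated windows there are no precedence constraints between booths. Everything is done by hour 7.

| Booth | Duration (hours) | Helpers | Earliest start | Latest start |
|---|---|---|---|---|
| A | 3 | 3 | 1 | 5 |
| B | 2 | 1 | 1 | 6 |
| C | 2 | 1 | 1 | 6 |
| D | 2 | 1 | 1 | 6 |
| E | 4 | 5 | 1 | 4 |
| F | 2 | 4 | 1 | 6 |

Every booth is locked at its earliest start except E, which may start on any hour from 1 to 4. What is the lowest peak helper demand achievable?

10

E@1: h1:15  h2:15  h3:8  h4:5  h5:0  h6:0  h7:0 → peak 15
E@2: h1:10  h2:15  h3:8  h4:5  h5:5  h6:0  h7:0 → peak 15
E@3: h1:10  h2:10  h3:8  h4:5  h5:5  h6:5  h7:0 → peak 10
E@4: h1:10  h2:10  h3:3  h4:5  h5:5  h6:5  h7:5 → peak 10
Best is E@3, peak 10.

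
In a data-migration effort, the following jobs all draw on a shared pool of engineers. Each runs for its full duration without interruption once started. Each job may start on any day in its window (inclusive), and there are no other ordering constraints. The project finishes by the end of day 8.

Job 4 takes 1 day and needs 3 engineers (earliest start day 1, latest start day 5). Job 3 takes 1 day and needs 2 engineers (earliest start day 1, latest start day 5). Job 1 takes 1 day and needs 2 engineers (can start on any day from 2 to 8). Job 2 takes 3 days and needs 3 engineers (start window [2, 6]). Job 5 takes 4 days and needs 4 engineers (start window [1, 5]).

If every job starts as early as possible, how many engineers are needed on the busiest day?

9

Early-start schedule: Job 4@1, Job 3@1, Job 1@2, Job 2@2, Job 5@1.
Load per day: day 1: 9, day 2: 9, day 3: 7, day 4: 7, day 5: 0, day 6: 0, day 7: 0, day 8: 0.
Peak is 9.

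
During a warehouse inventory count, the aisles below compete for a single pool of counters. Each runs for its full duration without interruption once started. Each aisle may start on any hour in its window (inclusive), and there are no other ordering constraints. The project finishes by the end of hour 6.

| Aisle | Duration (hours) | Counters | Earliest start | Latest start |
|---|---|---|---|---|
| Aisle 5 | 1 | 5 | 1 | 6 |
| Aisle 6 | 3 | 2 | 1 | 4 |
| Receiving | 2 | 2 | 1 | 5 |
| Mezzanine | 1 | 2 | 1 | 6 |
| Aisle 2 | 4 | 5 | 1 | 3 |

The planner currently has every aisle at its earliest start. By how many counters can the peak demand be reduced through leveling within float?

Early-start peak: h1:16  h2:9  h3:7  h4:5  h5:0  h6:0 ⇒ 16.
Leveled (Aisle 5@1, Aisle 6@1, Receiving@4, Mezzanine@2, Aisle 2@3): h1:7  h2:4  h3:7  h4:7  h5:7  h6:5 ⇒ 7.
Reduction 16 − 7 = 9.

9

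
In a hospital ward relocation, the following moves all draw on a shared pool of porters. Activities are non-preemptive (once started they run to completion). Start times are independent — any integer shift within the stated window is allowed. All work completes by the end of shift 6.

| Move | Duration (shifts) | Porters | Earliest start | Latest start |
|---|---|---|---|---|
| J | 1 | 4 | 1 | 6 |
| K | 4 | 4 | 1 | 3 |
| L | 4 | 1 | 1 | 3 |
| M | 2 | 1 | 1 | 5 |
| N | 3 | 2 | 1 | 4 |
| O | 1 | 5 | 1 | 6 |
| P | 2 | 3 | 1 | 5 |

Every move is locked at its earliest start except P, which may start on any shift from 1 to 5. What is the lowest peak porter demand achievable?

P@1: s1:20  s2:11  s3:7  s4:5  s5:0  s6:0 → peak 20
P@2: s1:17  s2:11  s3:10  s4:5  s5:0  s6:0 → peak 17
P@3: s1:17  s2:8  s3:10  s4:8  s5:0  s6:0 → peak 17
P@4: s1:17  s2:8  s3:7  s4:8  s5:3  s6:0 → peak 17
P@5: s1:17  s2:8  s3:7  s4:5  s5:3  s6:3 → peak 17
Best is P@2, peak 17.

17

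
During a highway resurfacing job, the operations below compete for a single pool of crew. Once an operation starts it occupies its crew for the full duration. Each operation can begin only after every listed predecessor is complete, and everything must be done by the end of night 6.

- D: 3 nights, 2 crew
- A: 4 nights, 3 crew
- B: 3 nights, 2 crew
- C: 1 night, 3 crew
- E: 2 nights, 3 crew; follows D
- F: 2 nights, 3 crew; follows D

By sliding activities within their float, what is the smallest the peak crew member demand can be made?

Early-start (D@1, A@1, B@1, C@1, E@4, F@4) gives peak 10: n1:10  n2:7  n3:7  n4:9  n5:6  n6:0.
Shift C→4, E→5, F→5.
Schedule D@1, A@1, B@1, C@4, E@5, F@5: n1:7  n2:7  n3:7  n4:6  n5:6  n6:6 — peak 7.
Total crew member-nights = 39 over 6 nights ⇒ peak ≥ ⌈39/6⌉ = 7, so 7 is optimal.

7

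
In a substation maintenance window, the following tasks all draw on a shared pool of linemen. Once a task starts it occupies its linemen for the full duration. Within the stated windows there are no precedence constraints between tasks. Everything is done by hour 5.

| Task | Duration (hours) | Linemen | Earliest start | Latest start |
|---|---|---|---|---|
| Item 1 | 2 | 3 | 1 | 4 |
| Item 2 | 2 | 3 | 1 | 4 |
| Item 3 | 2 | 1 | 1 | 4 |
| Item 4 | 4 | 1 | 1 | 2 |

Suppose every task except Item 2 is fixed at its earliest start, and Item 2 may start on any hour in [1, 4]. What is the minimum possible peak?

Item 2@1: h1:8  h2:8  h3:1  h4:1  h5:0 → peak 8
Item 2@2: h1:5  h2:8  h3:4  h4:1  h5:0 → peak 8
Item 2@3: h1:5  h2:5  h3:4  h4:4  h5:0 → peak 5
Item 2@4: h1:5  h2:5  h3:1  h4:4  h5:3 → peak 5
Best is Item 2@3, peak 5.

5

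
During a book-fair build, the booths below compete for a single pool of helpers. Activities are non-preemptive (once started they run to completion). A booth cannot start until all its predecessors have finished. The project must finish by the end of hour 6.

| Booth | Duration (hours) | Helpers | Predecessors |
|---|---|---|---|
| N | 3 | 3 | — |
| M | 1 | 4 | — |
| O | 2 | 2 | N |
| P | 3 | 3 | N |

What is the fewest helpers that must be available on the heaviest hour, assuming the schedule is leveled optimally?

Schedule N@1, M@1, O@4, P@4: h1:7  h2:3  h3:3  h4:5  h5:5  h6:3 — peak 7.
No arrangement of the 12 feasible schedules does better.

7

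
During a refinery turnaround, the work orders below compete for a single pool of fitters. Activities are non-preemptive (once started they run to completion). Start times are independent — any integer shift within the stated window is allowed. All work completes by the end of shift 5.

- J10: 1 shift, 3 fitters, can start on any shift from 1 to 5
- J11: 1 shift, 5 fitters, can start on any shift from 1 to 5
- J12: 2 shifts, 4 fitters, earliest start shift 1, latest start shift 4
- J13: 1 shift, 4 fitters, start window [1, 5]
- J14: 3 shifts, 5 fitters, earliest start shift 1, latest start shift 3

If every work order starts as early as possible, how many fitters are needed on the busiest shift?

21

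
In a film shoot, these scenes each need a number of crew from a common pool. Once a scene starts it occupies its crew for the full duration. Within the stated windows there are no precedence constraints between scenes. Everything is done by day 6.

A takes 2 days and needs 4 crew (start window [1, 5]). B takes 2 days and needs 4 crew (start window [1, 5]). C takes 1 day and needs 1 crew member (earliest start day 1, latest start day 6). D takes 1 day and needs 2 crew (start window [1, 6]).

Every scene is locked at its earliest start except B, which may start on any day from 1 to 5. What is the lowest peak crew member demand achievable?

B@1: d1:11  d2:8  d3:0  d4:0  d5:0  d6:0 → peak 11
B@2: d1:7  d2:8  d3:4  d4:0  d5:0  d6:0 → peak 8
B@3: d1:7  d2:4  d3:4  d4:4  d5:0  d6:0 → peak 7
B@4: d1:7  d2:4  d3:0  d4:4  d5:4  d6:0 → peak 7
B@5: d1:7  d2:4  d3:0  d4:0  d5:4  d6:4 → peak 7
Best is B@3, peak 7.

7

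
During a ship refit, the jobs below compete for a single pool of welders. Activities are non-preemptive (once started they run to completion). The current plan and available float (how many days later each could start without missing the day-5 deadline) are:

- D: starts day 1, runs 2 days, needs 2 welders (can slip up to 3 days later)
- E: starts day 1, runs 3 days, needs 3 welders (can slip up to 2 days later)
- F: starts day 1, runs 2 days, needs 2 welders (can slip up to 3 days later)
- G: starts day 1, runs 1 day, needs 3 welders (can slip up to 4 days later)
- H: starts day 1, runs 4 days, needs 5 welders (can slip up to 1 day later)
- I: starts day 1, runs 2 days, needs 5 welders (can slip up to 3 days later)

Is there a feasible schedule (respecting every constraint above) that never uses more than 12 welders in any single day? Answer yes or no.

yes

Schedule D@1, E@1, F@1, G@1, H@2, I@4: d1:10  d2:12  d3:8  d4:10  d5:10 — peak 12 ≤ 12.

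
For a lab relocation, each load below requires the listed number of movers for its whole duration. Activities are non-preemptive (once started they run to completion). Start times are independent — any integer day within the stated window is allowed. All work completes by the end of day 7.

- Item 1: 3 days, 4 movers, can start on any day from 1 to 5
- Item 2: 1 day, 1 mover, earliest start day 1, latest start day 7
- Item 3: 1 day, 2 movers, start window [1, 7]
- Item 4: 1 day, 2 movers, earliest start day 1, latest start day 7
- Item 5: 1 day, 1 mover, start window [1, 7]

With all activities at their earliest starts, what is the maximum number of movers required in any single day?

10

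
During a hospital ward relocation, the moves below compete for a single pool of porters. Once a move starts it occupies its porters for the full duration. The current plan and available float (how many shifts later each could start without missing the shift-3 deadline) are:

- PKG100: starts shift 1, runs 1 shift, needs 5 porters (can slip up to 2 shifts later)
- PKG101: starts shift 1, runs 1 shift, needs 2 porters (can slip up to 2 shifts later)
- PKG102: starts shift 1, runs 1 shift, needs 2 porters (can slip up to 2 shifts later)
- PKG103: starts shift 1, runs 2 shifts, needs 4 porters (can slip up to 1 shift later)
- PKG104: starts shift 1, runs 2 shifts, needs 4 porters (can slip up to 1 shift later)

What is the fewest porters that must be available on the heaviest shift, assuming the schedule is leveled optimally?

Early-start (PKG100@1, PKG101@1, PKG102@1, PKG103@1, PKG104@1) gives peak 17: s1:17  s2:8  s3:0.
Shift PKG103→2, PKG104→2.
Schedule PKG100@1, PKG101@1, PKG102@1, PKG103@2, PKG104@2: s1:9  s2:8  s3:8 — peak 9.
Total porter-shifts = 25 over 3 shifts ⇒ peak ≥ ⌈25/3⌉ = 9, so 9 is optimal.

9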